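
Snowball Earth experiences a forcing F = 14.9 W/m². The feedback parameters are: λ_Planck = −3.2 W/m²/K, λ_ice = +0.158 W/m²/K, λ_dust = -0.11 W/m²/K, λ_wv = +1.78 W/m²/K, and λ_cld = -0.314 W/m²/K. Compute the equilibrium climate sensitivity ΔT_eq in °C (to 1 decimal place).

8.8 °C

Net feedback parameter λ = (−3.2) + (+0.158) + (-0.11) + (+1.78) + (-0.314) = -1.686 W/m²/K.
ΔT = −F/λ = −14.9/(-1.686) = 8.8 °C.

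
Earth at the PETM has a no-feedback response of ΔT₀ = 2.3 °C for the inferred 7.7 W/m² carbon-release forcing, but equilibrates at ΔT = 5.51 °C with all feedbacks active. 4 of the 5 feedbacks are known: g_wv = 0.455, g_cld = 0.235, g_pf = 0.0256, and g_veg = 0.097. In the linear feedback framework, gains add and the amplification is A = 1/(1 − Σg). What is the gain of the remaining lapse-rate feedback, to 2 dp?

Amplification A = ΔT/ΔT₀ = 5.51/2.3 = 2.396.
Total gain g = 1 − 1/A = 1 − 1/2.396 = 0.5826.
Known gains sum to 0.455 + 0.235 + 0.0256 + 0.097 = 0.8126.
g_lr = 0.5826 − 0.8126 = -0.23.

-0.23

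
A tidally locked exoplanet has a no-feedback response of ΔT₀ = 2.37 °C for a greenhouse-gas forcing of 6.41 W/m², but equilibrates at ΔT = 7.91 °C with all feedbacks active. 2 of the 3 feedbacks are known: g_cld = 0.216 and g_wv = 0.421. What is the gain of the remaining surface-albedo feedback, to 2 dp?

Amplification A = ΔT/ΔT₀ = 7.91/2.37 = 3.338.
Total gain g = 1 − 1/A = 1 − 1/3.338 = 0.7004.
Known gains sum to 0.216 + 0.421 = 0.637.
g_alb = 0.7004 − 0.637 = 0.06.

0.06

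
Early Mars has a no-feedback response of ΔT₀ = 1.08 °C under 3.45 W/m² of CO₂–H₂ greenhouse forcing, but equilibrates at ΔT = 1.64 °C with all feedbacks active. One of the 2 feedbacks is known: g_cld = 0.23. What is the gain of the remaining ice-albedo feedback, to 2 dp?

Amplification A = ΔT/ΔT₀ = 1.64/1.08 = 1.519.
Total gain g = 1 − 1/A = 1 − 1/1.519 = 0.3417.
The known gain is 0.23.
g_ice = 0.3417 − 0.23 = 0.11.

0.11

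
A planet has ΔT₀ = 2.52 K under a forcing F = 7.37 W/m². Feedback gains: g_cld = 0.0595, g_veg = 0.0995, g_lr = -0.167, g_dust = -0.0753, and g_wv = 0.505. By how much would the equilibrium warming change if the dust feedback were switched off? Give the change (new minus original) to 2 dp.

Original: g = 0.4217, ΔT = 2.52/(1−0.4217) = 4.3576 K.
Without dust: g' = 0.497, ΔT' = 2.52/(1−0.497) = 5.0099 K.
Change = 5.0099 − 4.3576 = 0.65 K.

0.65 K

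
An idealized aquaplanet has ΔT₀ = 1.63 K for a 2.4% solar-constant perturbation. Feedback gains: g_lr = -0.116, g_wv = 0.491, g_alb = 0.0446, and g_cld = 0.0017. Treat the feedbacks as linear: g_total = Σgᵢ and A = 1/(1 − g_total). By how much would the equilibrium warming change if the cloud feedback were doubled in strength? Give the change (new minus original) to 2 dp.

0.01 K

Original: g = 0.4213, ΔT = 1.63/(1−0.4213) = 2.8167 K.
With doubled cloud: g' = 0.423, ΔT' = 1.63/(1−0.423) = 2.8250 K.
Change = 2.8250 − 2.8167 = 0.01 K.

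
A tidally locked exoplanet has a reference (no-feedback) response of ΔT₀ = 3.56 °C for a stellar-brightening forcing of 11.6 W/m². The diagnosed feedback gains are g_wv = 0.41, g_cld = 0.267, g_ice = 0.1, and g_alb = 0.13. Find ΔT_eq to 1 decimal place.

Total gain g = 0.41 + 0.267 + 0.1 + 0.13 = 0.907.
Amplification A = 1/(1 − 0.907) = 10.75.
ΔT = 3.56 × 10.75 = 38.3 °C.

38.3 °C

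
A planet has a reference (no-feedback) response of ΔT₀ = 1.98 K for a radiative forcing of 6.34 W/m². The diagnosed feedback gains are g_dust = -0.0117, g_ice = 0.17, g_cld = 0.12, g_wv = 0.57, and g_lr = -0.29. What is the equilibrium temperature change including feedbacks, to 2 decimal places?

4.48 K

Total gain g = -0.0117 + 0.17 + 0.12 + 0.57 − 0.29 = 0.5583.
Amplification A = 1/(1 − 0.5583) = 2.264.
ΔT = 1.98 × 2.264 = 4.48 K.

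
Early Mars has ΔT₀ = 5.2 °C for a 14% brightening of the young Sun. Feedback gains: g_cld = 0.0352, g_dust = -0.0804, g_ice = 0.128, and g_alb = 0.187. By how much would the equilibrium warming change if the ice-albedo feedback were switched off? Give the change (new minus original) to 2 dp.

Original: g = 0.2698, ΔT = 5.2/(1−0.2698) = 7.1213 °C.
Without ice-albedo: g' = 0.1418, ΔT' = 5.2/(1−0.1418) = 6.0592 °C.
Change = 6.0592 − 7.1213 = -1.06 °C.

-1.06 °C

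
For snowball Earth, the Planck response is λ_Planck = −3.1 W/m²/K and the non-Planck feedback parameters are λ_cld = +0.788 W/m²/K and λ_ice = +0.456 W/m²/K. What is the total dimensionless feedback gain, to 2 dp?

0.40

Convert to gains: g_cld = 0.788/3.1 = 0.2542; g_ice = 0.456/3.1 = 0.1471.
Total gain g = 0.4013.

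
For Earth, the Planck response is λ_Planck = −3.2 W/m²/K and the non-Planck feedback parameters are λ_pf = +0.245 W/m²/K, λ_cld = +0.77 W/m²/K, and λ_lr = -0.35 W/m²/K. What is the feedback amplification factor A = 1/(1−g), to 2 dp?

1.26

Convert to gains: g_pf = 0.245/3.2 = 0.07656; g_cld = 0.77/3.2 = 0.2406; g_lr = -0.35/3.2 = -0.1094.
Total gain g = 0.20776.
A = 1/(1 − 0.20776) = 1.26.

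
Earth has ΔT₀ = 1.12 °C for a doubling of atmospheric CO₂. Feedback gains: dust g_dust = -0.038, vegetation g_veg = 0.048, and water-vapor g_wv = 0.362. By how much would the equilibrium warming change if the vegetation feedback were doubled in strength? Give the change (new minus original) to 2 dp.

0.15 °C

Original: g = 0.372, ΔT = 1.12/(1−0.372) = 1.7834 °C.
With doubled vegetation: g' = 0.42, ΔT' = 1.12/(1−0.42) = 1.9310 °C.
Change = 1.9310 − 1.7834 = 0.15 °C.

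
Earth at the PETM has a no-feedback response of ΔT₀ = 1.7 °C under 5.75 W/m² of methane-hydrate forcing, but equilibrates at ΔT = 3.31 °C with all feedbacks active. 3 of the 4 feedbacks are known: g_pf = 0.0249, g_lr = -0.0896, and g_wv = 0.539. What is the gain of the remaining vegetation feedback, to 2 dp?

Amplification A = ΔT/ΔT₀ = 3.31/1.7 = 1.947.
Total gain g = 1 − 1/A = 1 − 1/1.947 = 0.4864.
Known gains sum to 0.0249 − 0.0896 + 0.539 = 0.4743.
g_veg = 0.4864 − 0.4743 = 0.01.

0.01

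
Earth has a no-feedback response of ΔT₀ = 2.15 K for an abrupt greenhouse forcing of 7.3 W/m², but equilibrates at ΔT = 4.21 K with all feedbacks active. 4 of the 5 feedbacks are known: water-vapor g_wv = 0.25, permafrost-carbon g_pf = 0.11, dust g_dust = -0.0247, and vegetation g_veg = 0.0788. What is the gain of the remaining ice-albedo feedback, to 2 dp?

0.08

Amplification A = ΔT/ΔT₀ = 4.21/2.15 = 1.958.
Total gain g = 1 − 1/A = 1 − 1/1.958 = 0.4893.
Known gains sum to 0.25 + 0.11 − 0.0247 + 0.0788 = 0.4141.
g_ice = 0.4893 − 0.4141 = 0.08.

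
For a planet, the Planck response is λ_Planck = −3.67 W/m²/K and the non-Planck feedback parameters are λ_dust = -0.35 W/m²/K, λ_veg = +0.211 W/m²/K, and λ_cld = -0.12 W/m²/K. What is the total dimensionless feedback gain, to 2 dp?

Convert to gains: g_dust = -0.35/3.67 = -0.09537; g_veg = 0.211/3.67 = 0.05749; g_cld = -0.12/3.67 = -0.0327.
Total gain g = -0.07058.

-0.07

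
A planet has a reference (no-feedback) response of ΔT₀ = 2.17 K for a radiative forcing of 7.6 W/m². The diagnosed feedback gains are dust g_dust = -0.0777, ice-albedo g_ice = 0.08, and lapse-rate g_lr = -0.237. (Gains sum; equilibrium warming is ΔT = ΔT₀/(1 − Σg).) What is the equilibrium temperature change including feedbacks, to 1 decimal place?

1.8 K

Total gain g = -0.0777 + 0.08 − 0.237 = -0.2347.
Amplification A = 1/(1 + 0.2347) = 0.8099.
ΔT = 2.17 × 0.8099 = 1.8 K.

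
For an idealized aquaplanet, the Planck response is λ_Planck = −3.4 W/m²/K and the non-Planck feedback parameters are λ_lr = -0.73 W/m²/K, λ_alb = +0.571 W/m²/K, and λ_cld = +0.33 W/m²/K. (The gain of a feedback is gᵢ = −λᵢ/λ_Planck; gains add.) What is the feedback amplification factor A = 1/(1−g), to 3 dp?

1.053

Convert to gains: g_lr = -0.73/3.4 = -0.2147; g_alb = 0.571/3.4 = 0.1679; g_cld = 0.33/3.4 = 0.09706.
Total gain g = 0.05026.
A = 1/(1 − 0.05026) = 1.053.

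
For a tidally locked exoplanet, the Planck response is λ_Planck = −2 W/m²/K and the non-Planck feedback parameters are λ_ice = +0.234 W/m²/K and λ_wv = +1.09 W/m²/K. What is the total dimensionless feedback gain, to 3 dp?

Convert to gains: g_ice = 0.234/2 = 0.117; g_wv = 1.09/2 = 0.545.
Total gain g = 0.662.

0.662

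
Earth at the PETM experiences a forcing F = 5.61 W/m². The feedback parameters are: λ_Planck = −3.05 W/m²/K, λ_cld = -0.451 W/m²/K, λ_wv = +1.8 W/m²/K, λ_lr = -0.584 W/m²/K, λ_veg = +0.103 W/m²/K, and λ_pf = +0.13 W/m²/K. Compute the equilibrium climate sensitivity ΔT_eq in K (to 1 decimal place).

2.7 K

Net feedback parameter λ = (−3.05) + (-0.451) + (+1.8) + (-0.584) + (+0.103) + (+0.13) = -2.052 W/m²/K.
ΔT = −F/λ = −5.61/(-2.052) = 2.7 K.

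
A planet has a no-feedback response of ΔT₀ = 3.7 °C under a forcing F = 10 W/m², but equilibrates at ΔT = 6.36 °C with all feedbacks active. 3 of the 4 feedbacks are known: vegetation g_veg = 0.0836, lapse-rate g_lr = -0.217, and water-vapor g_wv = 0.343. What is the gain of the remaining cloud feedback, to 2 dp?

0.21

Amplification A = ΔT/ΔT₀ = 6.36/3.7 = 1.719.
Total gain g = 1 − 1/A = 1 − 1/1.719 = 0.4183.
Known gains sum to 0.0836 − 0.217 + 0.343 = 0.2096.
g_cld = 0.4183 − 0.2096 = 0.21.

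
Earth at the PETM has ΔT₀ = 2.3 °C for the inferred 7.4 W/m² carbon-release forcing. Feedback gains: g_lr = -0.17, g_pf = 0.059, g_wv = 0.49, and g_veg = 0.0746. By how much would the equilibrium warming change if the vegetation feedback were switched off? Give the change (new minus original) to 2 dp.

-0.51 °C

Original: g = 0.4536, ΔT = 2.3/(1−0.4536) = 4.2094 °C.
Without vegetation: g' = 0.379, ΔT' = 2.3/(1−0.379) = 3.7037 °C.
Change = 3.7037 − 4.2094 = -0.51 °C.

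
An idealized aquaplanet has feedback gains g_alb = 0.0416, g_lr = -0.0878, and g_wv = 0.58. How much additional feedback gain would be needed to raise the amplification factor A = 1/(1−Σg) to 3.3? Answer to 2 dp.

Current total gain = 0.5338.
Target gain for A = 3.3: g* = 1 − 1/3.3 = 0.697.
Additional gain needed = 0.697 − 0.5338 = 0.16.

0.16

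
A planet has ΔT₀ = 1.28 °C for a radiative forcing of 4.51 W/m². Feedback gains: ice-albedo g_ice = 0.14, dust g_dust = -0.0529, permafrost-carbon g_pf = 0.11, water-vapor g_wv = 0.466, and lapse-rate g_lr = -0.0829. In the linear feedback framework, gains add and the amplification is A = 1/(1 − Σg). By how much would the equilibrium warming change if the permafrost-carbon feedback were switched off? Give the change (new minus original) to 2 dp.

-0.63 °C

Original: g = 0.5802, ΔT = 1.28/(1−0.5802) = 3.0491 °C.
Without permafrost-carbon: g' = 0.4702, ΔT' = 1.28/(1−0.4702) = 2.4160 °C.
Change = 2.4160 − 3.0491 = -0.63 °C.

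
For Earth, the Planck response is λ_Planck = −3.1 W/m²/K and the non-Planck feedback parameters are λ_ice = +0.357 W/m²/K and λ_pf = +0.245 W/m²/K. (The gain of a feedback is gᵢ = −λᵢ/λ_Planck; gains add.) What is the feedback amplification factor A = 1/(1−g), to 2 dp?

Convert to gains: g_ice = 0.357/3.1 = 0.1152; g_pf = 0.245/3.1 = 0.07903.
Total gain g = 0.19423.
A = 1/(1 − 0.19423) = 1.24.

1.24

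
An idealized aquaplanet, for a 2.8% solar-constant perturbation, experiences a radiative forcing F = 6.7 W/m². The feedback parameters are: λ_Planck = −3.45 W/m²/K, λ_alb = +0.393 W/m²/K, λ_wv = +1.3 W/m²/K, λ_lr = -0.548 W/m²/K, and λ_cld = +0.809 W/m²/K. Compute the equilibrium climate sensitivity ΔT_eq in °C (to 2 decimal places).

Net feedback parameter λ = (−3.45) + (+0.393) + (+1.3) + (-0.548) + (+0.809) = -1.496 W/m²/K.
ΔT = −F/λ = −6.7/(-1.496) = 4.48 °C.

4.48 °C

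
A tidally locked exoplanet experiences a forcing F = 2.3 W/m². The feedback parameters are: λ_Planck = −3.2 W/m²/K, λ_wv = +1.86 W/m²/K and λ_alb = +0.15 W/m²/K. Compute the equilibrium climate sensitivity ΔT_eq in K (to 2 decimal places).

Net feedback parameter λ = (−3.2) + (+1.86) + (+0.15) = -1.19 W/m²/K.
ΔT = −F/λ = −2.3/(-1.19) = 1.93 K.

1.93 K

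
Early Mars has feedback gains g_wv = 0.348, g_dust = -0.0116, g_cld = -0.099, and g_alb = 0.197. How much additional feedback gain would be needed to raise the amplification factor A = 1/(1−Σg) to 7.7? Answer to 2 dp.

0.44

Current total gain = 0.4344.
Target gain for A = 7.7: g* = 1 − 1/7.7 = 0.8701.
Additional gain needed = 0.8701 − 0.4344 = 0.44.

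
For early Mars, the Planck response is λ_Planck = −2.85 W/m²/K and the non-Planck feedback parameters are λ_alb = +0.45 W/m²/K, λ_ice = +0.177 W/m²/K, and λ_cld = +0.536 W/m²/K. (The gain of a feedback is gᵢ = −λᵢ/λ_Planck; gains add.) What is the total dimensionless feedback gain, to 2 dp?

Convert to gains: g_alb = 0.45/2.85 = 0.1579; g_ice = 0.177/2.85 = 0.06211; g_cld = 0.536/2.85 = 0.1881.
Total gain g = 0.40811.

0.41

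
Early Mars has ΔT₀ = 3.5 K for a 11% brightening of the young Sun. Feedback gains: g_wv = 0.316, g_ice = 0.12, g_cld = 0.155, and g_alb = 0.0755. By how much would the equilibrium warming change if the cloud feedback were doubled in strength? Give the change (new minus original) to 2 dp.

9.11 K

Original: g = 0.6665, ΔT = 3.5/(1−0.6665) = 10.4948 K.
With doubled cloud: g' = 0.8215, ΔT' = 3.5/(1−0.8215) = 19.6078 K.
Change = 19.6078 − 10.4948 = 9.11 K.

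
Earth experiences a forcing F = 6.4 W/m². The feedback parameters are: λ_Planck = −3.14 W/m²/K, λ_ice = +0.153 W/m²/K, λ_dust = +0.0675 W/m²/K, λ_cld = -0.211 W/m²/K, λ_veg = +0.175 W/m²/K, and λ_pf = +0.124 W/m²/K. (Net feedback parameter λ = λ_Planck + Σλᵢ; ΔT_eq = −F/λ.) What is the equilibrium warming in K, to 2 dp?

Net feedback parameter λ = (−3.14) + (+0.153) + (+0.0675) + (-0.211) + (+0.175) + (+0.124) = -2.8315 W/m²/K.
ΔT = −F/λ = −6.4/(-2.8315) = 2.26 K.

2.26 K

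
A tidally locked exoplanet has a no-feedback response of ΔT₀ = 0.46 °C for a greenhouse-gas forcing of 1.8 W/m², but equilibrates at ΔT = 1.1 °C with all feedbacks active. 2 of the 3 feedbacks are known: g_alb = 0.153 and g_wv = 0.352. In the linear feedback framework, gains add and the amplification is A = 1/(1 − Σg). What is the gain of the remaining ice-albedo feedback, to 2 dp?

Amplification A = ΔT/ΔT₀ = 1.1/0.46 = 2.391.
Total gain g = 1 − 1/A = 1 − 1/2.391 = 0.5818.
Known gains sum to 0.153 + 0.352 = 0.505.
g_ice = 0.5818 − 0.505 = 0.08.

0.08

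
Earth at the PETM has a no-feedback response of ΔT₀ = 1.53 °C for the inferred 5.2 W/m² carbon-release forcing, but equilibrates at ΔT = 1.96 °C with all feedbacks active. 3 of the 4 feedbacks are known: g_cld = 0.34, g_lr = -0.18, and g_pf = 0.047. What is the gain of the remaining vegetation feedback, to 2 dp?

Amplification A = ΔT/ΔT₀ = 1.96/1.53 = 1.281.
Total gain g = 1 − 1/A = 1 − 1/1.281 = 0.2194.
Known gains sum to 0.34 − 0.18 + 0.047 = 0.207.
g_veg = 0.2194 − 0.207 = 0.01.

0.01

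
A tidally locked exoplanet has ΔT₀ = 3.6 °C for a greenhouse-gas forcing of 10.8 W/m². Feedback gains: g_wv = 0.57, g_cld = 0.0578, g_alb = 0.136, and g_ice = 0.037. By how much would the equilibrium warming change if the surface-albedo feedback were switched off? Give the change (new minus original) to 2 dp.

Original: g = 0.8008, ΔT = 3.6/(1−0.8008) = 18.0723 °C.
Without surface-albedo: g' = 0.6648, ΔT' = 3.6/(1−0.6648) = 10.7399 °C.
Change = 10.7399 − 18.0723 = -7.33 °C.

-7.33 °C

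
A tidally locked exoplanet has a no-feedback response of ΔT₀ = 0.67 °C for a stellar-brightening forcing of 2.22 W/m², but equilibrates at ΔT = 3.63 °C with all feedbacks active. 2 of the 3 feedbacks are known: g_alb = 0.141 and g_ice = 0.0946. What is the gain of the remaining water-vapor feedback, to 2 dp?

0.58

Amplification A = ΔT/ΔT₀ = 3.63/0.67 = 5.418.
Total gain g = 1 − 1/A = 1 − 1/5.418 = 0.8154.
Known gains sum to 0.141 + 0.0946 = 0.2356.
g_wv = 0.8154 − 0.2356 = 0.58.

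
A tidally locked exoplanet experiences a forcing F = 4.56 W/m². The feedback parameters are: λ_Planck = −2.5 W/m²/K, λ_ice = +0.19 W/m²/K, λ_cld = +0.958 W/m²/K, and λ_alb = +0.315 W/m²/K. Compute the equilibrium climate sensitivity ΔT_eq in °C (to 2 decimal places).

Net feedback parameter λ = (−2.5) + (+0.19) + (+0.958) + (+0.315) = -1.037 W/m²/K.
ΔT = −F/λ = −4.56/(-1.037) = 4.40 °C.

4.40 °C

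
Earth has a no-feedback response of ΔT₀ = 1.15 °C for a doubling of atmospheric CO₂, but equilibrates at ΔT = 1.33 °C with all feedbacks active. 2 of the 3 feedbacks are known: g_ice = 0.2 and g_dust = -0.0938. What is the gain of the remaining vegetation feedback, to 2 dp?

Amplification A = ΔT/ΔT₀ = 1.33/1.15 = 1.157.
Total gain g = 1 − 1/A = 1 − 1/1.157 = 0.1357.
Known gains sum to 0.2 − 0.0938 = 0.1062.
g_veg = 0.1357 − 0.1062 = 0.03.

0.03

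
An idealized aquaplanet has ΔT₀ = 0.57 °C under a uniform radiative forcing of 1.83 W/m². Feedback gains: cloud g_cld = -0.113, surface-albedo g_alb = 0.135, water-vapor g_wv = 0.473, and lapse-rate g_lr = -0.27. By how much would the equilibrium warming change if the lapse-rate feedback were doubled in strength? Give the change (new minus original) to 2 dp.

Original: g = 0.225, ΔT = 0.57/(1−0.225) = 0.7355 °C.
With doubled lapse-rate: g' = -0.045, ΔT' = 0.57/(1+0.045) = 0.5455 °C.
Change = 0.5455 − 0.7355 = -0.19 °C.

-0.19 °C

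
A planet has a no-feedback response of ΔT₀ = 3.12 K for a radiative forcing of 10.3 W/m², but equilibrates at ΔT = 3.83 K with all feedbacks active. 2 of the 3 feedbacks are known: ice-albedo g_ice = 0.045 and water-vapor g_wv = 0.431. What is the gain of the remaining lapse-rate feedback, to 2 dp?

Amplification A = ΔT/ΔT₀ = 3.83/3.12 = 1.228.
Total gain g = 1 − 1/A = 1 − 1/1.228 = 0.1857.
Known gains sum to 0.045 + 0.431 = 0.476.
g_lr = 0.1857 − 0.476 = -0.29.

-0.29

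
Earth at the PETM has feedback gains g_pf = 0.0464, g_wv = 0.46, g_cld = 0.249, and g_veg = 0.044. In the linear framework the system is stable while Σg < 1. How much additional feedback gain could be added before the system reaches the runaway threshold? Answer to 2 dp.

Current total gain = 0.0464 + 0.46 + 0.249 + 0.044 = 0.7994.
Margin to runaway = 1 − 0.7994 = 0.20.

0.20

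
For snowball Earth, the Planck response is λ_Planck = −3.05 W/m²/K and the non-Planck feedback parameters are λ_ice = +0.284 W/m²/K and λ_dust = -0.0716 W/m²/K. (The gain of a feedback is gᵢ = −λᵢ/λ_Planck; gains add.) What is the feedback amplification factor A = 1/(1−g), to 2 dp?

Convert to gains: g_ice = 0.284/3.05 = 0.09311; g_dust = -0.0716/3.05 = -0.02348.
Total gain g = 0.06963.
A = 1/(1 − 0.06963) = 1.07.

1.07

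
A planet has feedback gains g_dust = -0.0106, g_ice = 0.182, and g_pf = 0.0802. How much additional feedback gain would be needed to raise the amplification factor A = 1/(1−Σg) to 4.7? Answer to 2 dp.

0.54

Current total gain = 0.2516.
Target gain for A = 4.7: g* = 1 − 1/4.7 = 0.7872.
Additional gain needed = 0.7872 − 0.2516 = 0.54.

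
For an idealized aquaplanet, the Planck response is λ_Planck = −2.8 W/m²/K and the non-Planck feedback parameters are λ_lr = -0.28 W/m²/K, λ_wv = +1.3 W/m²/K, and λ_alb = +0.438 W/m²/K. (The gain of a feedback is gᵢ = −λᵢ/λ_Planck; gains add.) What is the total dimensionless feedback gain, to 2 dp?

0.52

Convert to gains: g_lr = -0.28/2.8 = -0.1; g_wv = 1.3/2.8 = 0.4643; g_alb = 0.438/2.8 = 0.1564.
Total gain g = 0.5207.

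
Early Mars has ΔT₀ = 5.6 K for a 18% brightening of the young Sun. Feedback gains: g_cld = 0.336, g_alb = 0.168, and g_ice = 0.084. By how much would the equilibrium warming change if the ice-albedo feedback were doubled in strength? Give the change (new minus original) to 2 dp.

Original: g = 0.588, ΔT = 5.6/(1−0.588) = 13.5922 K.
With doubled ice-albedo: g' = 0.672, ΔT' = 5.6/(1−0.672) = 17.0732 K.
Change = 17.0732 − 13.5922 = 3.48 K.

3.48 K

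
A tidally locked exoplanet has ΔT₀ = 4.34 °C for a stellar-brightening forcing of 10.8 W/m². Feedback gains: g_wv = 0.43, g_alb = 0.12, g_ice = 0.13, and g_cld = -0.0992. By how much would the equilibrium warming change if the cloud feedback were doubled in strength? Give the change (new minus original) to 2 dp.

Original: g = 0.5808, ΔT = 4.34/(1−0.5808) = 10.3531 °C.
With doubled cloud: g' = 0.4816, ΔT' = 4.34/(1−0.4816) = 8.3719 °C.
Change = 8.3719 − 10.3531 = -1.98 °C.

-1.98 °C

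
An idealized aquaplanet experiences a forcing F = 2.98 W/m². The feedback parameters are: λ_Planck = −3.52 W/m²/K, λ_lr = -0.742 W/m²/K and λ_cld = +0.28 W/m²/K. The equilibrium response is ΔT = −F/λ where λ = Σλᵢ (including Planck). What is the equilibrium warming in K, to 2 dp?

0.75 K

Net feedback parameter λ = (−3.52) + (-0.742) + (+0.28) = -3.982 W/m²/K.
ΔT = −F/λ = −2.98/(-3.982) = 0.75 K.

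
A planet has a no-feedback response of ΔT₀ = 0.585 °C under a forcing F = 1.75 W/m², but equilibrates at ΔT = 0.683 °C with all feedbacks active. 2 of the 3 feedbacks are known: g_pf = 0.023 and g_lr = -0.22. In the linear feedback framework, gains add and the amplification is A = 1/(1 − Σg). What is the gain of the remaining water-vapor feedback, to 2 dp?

0.34

Amplification A = ΔT/ΔT₀ = 0.683/0.585 = 1.168.
Total gain g = 1 − 1/A = 1 − 1/1.168 = 0.1438.
Known gains sum to 0.023 − 0.22 = -0.197.
g_wv = 0.1438 + 0.197 = 0.34.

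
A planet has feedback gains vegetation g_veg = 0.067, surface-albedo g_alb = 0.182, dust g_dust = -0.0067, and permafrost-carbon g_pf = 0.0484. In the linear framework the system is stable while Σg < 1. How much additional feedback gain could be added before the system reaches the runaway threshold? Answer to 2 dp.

0.71

Current total gain = 0.067 + 0.182 − 0.0067 + 0.0484 = 0.2907.
Margin to runaway = 1 − 0.2907 = 0.71.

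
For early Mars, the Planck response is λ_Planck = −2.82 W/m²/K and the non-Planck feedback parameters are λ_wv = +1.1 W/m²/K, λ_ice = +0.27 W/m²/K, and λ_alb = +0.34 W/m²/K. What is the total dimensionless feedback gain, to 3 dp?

0.606

Convert to gains: g_wv = 1.1/2.82 = 0.3901; g_ice = 0.27/2.82 = 0.09574; g_alb = 0.34/2.82 = 0.1206.
Total gain g = 0.60644.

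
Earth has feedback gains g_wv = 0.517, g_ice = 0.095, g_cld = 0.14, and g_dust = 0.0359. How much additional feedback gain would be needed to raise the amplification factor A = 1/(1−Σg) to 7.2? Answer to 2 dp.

Current total gain = 0.7879.
Target gain for A = 7.2: g* = 1 − 1/7.2 = 0.8611.
Additional gain needed = 0.8611 − 0.7879 = 0.07.

0.07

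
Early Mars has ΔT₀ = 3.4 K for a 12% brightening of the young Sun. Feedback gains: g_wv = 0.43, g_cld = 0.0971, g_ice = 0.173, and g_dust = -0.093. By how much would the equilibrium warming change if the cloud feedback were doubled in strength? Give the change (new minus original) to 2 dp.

Original: g = 0.6071, ΔT = 3.4/(1−0.6071) = 8.6536 K.
With doubled cloud: g' = 0.7042, ΔT' = 3.4/(1−0.7042) = 11.4943 K.
Change = 11.4943 − 8.6536 = 2.84 K.

2.84 K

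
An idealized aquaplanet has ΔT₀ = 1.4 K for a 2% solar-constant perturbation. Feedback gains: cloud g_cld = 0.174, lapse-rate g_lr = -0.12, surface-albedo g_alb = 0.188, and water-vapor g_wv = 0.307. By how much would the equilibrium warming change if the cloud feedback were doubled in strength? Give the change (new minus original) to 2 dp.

1.95 K

Original: g = 0.549, ΔT = 1.4/(1−0.549) = 3.1042 K.
With doubled cloud: g' = 0.723, ΔT' = 1.4/(1−0.723) = 5.0542 K.
Change = 5.0542 − 3.1042 = 1.95 K.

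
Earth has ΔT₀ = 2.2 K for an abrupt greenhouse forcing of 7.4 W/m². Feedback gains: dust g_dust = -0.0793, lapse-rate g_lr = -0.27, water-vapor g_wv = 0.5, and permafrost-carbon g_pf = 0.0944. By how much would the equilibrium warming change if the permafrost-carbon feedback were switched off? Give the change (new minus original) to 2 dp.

Original: g = 0.2451, ΔT = 2.2/(1−0.2451) = 2.9143 K.
Without permafrost-carbon: g' = 0.1507, ΔT' = 2.2/(1−0.1507) = 2.5904 K.
Change = 2.5904 − 2.9143 = -0.32 K.

-0.32 K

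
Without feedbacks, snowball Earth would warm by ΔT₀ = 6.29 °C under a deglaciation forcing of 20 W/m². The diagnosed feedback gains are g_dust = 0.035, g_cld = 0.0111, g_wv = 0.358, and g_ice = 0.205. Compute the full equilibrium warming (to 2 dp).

Total gain g = 0.035 + 0.0111 + 0.358 + 0.205 = 0.6091.
Amplification A = 1/(1 − 0.6091) = 2.558.
ΔT = 6.29 × 2.558 = 16.09 °C.

16.09 °C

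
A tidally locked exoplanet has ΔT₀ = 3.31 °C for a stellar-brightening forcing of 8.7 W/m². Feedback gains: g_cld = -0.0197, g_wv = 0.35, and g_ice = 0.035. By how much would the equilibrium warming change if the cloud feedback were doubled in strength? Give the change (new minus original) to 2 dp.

Original: g = 0.3653, ΔT = 3.31/(1−0.3653) = 5.2151 °C.
With doubled cloud: g' = 0.3456, ΔT' = 3.31/(1−0.3456) = 5.0581 °C.
Change = 5.0581 − 5.2151 = -0.16 °C.

-0.16 °C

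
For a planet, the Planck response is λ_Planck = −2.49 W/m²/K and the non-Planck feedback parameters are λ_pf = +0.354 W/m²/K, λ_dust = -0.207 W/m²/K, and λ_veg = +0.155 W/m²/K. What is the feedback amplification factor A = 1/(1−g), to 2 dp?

Convert to gains: g_pf = 0.354/2.49 = 0.1422; g_dust = -0.207/2.49 = -0.08313; g_veg = 0.155/2.49 = 0.06225.
Total gain g = 0.12132.
A = 1/(1 − 0.12132) = 1.14.

1.14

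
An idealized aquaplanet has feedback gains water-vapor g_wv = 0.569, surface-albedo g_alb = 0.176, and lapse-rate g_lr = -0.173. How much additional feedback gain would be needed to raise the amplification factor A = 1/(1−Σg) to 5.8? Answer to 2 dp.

Current total gain = 0.572.
Target gain for A = 5.8: g* = 1 − 1/5.8 = 0.8276.
Additional gain needed = 0.8276 − 0.572 = 0.26.

0.26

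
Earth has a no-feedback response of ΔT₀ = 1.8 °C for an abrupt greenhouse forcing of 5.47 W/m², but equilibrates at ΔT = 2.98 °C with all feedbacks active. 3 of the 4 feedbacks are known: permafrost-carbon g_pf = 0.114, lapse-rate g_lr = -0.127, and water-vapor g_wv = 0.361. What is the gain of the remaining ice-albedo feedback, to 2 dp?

Amplification A = ΔT/ΔT₀ = 2.98/1.8 = 1.656.
Total gain g = 1 − 1/A = 1 − 1/1.656 = 0.3961.
Known gains sum to 0.114 − 0.127 + 0.361 = 0.348.
g_ice = 0.3961 − 0.348 = 0.05.

0.05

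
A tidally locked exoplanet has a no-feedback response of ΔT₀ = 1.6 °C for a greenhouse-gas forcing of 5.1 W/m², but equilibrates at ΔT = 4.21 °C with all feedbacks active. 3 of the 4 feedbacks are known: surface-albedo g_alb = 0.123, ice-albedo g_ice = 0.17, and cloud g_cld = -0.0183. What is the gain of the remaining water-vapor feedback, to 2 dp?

0.35

Amplification A = ΔT/ΔT₀ = 4.21/1.6 = 2.631.
Total gain g = 1 − 1/A = 1 − 1/2.631 = 0.6199.
Known gains sum to 0.123 + 0.17 − 0.0183 = 0.2747.
g_wv = 0.6199 − 0.2747 = 0.35.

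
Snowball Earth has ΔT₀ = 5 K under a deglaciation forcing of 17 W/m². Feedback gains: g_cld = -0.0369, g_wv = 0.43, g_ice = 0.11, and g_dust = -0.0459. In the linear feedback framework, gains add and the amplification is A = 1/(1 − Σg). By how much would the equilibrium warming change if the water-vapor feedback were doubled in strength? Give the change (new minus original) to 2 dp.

Original: g = 0.4572, ΔT = 5/(1−0.4572) = 9.2115 K.
With doubled water-vapor: g' = 0.8872, ΔT' = 5/(1−0.8872) = 44.3262 K.
Change = 44.3262 − 9.2115 = 35.11 K.

35.11 K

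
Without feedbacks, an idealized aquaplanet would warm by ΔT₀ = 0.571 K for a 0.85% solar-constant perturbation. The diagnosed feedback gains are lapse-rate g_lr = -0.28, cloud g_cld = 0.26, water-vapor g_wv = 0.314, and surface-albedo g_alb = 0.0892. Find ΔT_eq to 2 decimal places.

0.93 K

Total gain g = -0.28 + 0.26 + 0.314 + 0.0892 = 0.3832.
Amplification A = 1/(1 − 0.3832) = 1.621.
ΔT = 0.571 × 1.621 = 0.93 K.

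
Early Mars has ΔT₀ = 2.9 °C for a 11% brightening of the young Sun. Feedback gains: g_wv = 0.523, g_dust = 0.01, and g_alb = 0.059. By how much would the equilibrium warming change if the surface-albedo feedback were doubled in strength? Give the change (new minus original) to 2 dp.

1.20 °C

Original: g = 0.592, ΔT = 2.9/(1−0.592) = 7.1078 °C.
With doubled surface-albedo: g' = 0.651, ΔT' = 2.9/(1−0.651) = 8.3095 °C.
Change = 8.3095 − 7.1078 = 1.20 °C.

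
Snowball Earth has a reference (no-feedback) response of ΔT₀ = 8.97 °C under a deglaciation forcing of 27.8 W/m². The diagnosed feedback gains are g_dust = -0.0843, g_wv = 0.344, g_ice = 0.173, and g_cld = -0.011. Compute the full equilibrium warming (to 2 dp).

15.51 °C

Total gain g = -0.0843 + 0.344 + 0.173 − 0.011 = 0.4217.
Amplification A = 1/(1 − 0.4217) = 1.729.
ΔT = 8.97 × 1.729 = 15.51 °C.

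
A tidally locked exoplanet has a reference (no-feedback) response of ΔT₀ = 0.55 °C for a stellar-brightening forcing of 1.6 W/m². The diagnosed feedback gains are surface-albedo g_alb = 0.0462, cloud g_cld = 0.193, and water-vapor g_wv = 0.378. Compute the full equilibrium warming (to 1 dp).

1.4 °C

Total gain g = 0.0462 + 0.193 + 0.378 = 0.6172.
Amplification A = 1/(1 − 0.6172) = 2.612.
ΔT = 0.55 × 2.612 = 1.4 °C.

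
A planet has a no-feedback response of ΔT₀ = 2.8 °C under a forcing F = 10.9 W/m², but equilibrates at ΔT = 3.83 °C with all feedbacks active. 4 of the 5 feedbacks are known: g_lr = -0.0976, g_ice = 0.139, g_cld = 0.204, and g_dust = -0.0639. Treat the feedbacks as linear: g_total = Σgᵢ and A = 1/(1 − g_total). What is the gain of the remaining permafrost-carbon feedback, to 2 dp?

0.09

Amplification A = ΔT/ΔT₀ = 3.83/2.8 = 1.368.
Total gain g = 1 − 1/A = 1 − 1/1.368 = 0.269.
Known gains sum to -0.0976 + 0.139 + 0.204 − 0.0639 = 0.1815.
g_pf = 0.269 − 0.1815 = 0.09.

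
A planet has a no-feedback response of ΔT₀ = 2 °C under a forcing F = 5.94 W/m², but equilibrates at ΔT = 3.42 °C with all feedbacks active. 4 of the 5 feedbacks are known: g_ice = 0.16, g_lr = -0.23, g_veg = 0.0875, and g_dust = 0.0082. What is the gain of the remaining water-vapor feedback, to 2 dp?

Amplification A = ΔT/ΔT₀ = 3.42/2 = 1.71.
Total gain g = 1 − 1/A = 1 − 1/1.71 = 0.4152.
Known gains sum to 0.16 − 0.23 + 0.0875 + 0.0082 = 0.0257.
g_wv = 0.4152 − 0.0257 = 0.39.

0.39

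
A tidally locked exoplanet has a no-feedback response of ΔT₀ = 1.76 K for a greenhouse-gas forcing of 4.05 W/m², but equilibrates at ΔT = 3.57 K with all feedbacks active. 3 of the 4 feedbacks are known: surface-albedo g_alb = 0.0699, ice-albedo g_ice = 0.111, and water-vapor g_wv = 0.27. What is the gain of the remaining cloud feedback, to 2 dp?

0.06

Amplification A = ΔT/ΔT₀ = 3.57/1.76 = 2.028.
Total gain g = 1 − 1/A = 1 − 1/2.028 = 0.5069.
Known gains sum to 0.0699 + 0.111 + 0.27 = 0.4509.
g_cld = 0.5069 − 0.4509 = 0.06.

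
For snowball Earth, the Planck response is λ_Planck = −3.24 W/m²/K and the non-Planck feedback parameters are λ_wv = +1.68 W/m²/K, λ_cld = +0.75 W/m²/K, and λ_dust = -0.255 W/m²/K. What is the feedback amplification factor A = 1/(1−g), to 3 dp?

3.042

Convert to gains: g_wv = 1.68/3.24 = 0.5185; g_cld = 0.75/3.24 = 0.2315; g_dust = -0.255/3.24 = -0.0787.
Total gain g = 0.6713.
A = 1/(1 − 0.6713) = 3.042.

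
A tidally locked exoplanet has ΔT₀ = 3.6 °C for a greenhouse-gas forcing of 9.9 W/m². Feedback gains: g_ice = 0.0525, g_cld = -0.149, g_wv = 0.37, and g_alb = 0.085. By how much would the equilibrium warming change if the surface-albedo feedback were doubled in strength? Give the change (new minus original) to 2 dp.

0.86 °C

Original: g = 0.3585, ΔT = 3.6/(1−0.3585) = 5.6118 °C.
With doubled surface-albedo: g' = 0.4435, ΔT' = 3.6/(1−0.4435) = 6.4690 °C.
Change = 6.4690 − 5.6118 = 0.86 °C.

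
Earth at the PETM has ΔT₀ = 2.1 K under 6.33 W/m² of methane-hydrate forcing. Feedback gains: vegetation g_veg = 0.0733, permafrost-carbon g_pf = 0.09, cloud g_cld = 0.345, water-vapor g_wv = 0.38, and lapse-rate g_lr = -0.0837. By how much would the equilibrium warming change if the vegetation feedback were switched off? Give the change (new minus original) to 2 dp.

-2.93 K

Original: g = 0.8046, ΔT = 2.1/(1−0.8046) = 10.7472 K.
Without vegetation: g' = 0.7313, ΔT' = 2.1/(1−0.7313) = 7.8154 K.
Change = 7.8154 − 10.7472 = -2.93 K.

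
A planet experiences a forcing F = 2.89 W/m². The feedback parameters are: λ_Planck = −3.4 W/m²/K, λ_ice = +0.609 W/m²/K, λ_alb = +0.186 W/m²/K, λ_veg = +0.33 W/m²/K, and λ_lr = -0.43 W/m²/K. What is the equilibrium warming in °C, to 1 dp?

Net feedback parameter λ = (−3.4) + (+0.609) + (+0.186) + (+0.33) + (-0.43) = -2.705 W/m²/K.
ΔT = −F/λ = −2.89/(-2.705) = 1.1 °C.

1.1 °C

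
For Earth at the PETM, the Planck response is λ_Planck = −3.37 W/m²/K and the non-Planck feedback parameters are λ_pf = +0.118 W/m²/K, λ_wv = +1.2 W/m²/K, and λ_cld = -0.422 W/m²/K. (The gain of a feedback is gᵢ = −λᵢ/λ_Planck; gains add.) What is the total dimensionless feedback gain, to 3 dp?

0.266

Convert to gains: g_pf = 0.118/3.37 = 0.03501; g_wv = 1.2/3.37 = 0.3561; g_cld = -0.422/3.37 = -0.1252.
Total gain g = 0.26591.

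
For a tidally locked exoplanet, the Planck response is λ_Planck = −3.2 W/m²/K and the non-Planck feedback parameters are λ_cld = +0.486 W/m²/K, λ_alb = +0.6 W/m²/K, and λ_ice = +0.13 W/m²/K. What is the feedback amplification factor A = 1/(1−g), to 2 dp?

Convert to gains: g_cld = 0.486/3.2 = 0.1519; g_alb = 0.6/3.2 = 0.1875; g_ice = 0.13/3.2 = 0.04063.
Total gain g = 0.38003.
A = 1/(1 − 0.38003) = 1.61.

1.61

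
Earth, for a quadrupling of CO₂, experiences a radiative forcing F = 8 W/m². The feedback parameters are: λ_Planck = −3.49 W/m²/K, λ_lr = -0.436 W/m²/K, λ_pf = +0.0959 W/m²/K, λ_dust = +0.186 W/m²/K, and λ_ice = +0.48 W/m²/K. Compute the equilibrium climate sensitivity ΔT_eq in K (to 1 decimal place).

2.5 K

Net feedback parameter λ = (−3.49) + (-0.436) + (+0.0959) + (+0.186) + (+0.48) = -3.1641 W/m²/K.
ΔT = −F/λ = −8/(-3.1641) = 2.5 K.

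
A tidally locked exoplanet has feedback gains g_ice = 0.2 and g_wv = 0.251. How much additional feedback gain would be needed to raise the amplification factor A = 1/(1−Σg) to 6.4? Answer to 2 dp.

0.39

Current total gain = 0.451.
Target gain for A = 6.4: g* = 1 − 1/6.4 = 0.8438.
Additional gain needed = 0.8438 − 0.451 = 0.39.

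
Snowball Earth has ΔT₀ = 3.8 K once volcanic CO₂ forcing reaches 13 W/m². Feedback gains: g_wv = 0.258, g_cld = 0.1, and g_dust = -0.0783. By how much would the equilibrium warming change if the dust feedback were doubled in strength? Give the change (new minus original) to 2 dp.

-0.52 K

Original: g = 0.2797, ΔT = 3.8/(1−0.2797) = 5.2756 K.
With doubled dust: g' = 0.2014, ΔT' = 3.8/(1−0.2014) = 4.7583 K.
Change = 4.7583 − 5.2756 = -0.52 K.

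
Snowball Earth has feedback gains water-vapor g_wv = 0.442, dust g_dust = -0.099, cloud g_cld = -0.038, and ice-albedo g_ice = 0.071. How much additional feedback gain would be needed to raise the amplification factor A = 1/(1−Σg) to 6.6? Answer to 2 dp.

0.47

Current total gain = 0.376.
Target gain for A = 6.6: g* = 1 − 1/6.6 = 0.8485.
Additional gain needed = 0.8485 − 0.376 = 0.47.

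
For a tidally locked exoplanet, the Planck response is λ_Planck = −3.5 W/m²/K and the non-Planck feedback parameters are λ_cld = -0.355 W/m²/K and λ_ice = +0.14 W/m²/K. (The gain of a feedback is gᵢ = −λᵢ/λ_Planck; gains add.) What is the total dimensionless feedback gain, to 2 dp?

Convert to gains: g_cld = -0.355/3.5 = -0.1014; g_ice = 0.14/3.5 = 0.04.
Total gain g = -0.0614.

-0.06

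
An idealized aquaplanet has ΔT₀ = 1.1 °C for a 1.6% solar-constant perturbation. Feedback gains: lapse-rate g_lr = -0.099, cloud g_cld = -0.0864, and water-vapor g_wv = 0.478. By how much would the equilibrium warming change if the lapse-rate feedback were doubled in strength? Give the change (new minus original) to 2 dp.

Original: g = 0.2926, ΔT = 1.1/(1−0.2926) = 1.5550 °C.
With doubled lapse-rate: g' = 0.1936, ΔT' = 1.1/(1−0.1936) = 1.3641 °C.
Change = 1.3641 − 1.5550 = -0.19 °C.

-0.19 °C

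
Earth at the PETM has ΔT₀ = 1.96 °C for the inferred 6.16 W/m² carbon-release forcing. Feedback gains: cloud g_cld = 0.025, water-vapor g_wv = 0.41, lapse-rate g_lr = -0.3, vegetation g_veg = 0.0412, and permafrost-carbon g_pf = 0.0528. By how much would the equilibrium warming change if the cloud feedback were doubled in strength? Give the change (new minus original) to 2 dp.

0.09 °C

Original: g = 0.229, ΔT = 1.96/(1−0.229) = 2.5422 °C.
With doubled cloud: g' = 0.254, ΔT' = 1.96/(1−0.254) = 2.6273 °C.
Change = 2.6273 − 2.5422 = 0.09 °C.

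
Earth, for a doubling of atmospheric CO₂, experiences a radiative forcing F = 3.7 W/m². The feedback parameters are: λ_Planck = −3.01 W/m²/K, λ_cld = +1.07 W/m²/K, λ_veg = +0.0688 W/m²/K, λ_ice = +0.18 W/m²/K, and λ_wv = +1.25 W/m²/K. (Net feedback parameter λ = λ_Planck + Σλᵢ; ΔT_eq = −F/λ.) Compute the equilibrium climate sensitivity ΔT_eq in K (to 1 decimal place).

Net feedback parameter λ = (−3.01) + (+1.07) + (+0.0688) + (+0.18) + (+1.25) = -0.4412 W/m²/K.
ΔT = −F/λ = −3.7/(-0.4412) = 8.4 K.

8.4 K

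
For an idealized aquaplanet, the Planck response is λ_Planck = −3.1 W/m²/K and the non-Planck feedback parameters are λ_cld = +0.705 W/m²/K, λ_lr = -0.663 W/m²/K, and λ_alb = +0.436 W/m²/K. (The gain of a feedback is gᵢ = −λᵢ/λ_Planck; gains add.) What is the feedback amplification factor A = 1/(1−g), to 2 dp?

1.18

Convert to gains: g_cld = 0.705/3.1 = 0.2274; g_lr = -0.663/3.1 = -0.2139; g_alb = 0.436/3.1 = 0.1406.
Total gain g = 0.1541.
A = 1/(1 − 0.1541) = 1.18.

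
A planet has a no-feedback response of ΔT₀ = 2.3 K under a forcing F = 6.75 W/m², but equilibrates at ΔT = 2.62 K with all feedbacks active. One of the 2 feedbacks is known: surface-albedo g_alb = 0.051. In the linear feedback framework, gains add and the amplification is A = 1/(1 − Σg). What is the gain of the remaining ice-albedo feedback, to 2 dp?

0.07

Amplification A = ΔT/ΔT₀ = 2.62/2.3 = 1.139.
Total gain g = 1 − 1/A = 1 − 1/1.139 = 0.122.
The known gain is 0.051.
g_ice = 0.122 − 0.051 = 0.07.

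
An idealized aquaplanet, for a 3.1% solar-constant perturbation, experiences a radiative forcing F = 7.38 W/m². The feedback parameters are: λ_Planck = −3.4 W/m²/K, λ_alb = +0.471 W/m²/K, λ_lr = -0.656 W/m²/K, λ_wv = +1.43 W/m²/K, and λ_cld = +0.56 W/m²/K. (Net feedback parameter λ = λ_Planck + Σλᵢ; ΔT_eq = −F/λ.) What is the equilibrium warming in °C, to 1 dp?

4.6 °C

Net feedback parameter λ = (−3.4) + (+0.471) + (-0.656) + (+1.43) + (+0.56) = -1.595 W/m²/K.
ΔT = −F/λ = −7.38/(-1.595) = 4.6 °C.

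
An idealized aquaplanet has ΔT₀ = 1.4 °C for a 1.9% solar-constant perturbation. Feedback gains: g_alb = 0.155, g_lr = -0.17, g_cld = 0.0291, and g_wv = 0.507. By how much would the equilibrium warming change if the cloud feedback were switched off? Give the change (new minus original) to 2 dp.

Original: g = 0.5211, ΔT = 1.4/(1−0.5211) = 2.9234 °C.
Without cloud: g' = 0.492, ΔT' = 1.4/(1−0.492) = 2.7559 °C.
Change = 2.7559 − 2.9234 = -0.17 °C.

-0.17 °C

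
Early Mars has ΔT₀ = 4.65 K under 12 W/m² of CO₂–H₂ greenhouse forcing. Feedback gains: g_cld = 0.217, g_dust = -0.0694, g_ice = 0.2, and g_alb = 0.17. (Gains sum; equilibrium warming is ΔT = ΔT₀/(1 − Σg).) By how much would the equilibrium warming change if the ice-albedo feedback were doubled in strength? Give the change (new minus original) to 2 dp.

Original: g = 0.5176, ΔT = 4.65/(1−0.5176) = 9.6393 K.
With doubled ice-albedo: g' = 0.7176, ΔT' = 4.65/(1−0.7176) = 16.4660 K.
Change = 16.4660 − 9.6393 = 6.83 K.

6.83 K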